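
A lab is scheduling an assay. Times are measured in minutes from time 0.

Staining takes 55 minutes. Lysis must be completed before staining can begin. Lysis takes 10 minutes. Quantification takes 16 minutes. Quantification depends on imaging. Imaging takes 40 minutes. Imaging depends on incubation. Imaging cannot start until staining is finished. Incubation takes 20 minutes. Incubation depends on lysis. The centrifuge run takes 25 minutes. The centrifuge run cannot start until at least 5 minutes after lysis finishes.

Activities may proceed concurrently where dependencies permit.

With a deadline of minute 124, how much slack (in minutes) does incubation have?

Lysis has no prerequisites, so it starts at minute 0 and finishes at minute 10.
Incubation cannot begin until lysis (finishes minute 10). It runs from minute 10 to 10 + 20 = minute 30.

Working backward from the deadline:
Quantification has no dependents, so it just needs to finish by minute 124. Starting by 124 − 16 = minute 108 achieves that.
Imaging has to be done before quantification (must start by minute 108). That means finishing by minute 108, i.e. starting by 108 − 40 = minute 68.
Since imaging (must start by minute 68) depends on it, incubation must finish by minute 68. Backing off its 20-minute duration gives a latest start of minute 48.
So incubation can start as early as minute 10 and as late as minute 48, giving 48 − 10 = 38 minutes of slack.

38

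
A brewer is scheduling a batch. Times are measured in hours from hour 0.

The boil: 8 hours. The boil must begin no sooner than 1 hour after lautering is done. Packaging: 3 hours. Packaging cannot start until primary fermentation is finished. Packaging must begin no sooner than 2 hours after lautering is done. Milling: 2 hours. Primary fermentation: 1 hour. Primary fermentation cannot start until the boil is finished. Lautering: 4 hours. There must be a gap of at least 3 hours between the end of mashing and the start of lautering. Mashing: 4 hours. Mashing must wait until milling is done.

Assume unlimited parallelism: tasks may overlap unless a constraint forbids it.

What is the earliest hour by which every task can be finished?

26

Nothing blocks milling, so it runs from hour 0 to hour 2.
After milling (finishes hour 2), mashing can start at hour 2 and finishes at hour 6.
Lautering waits on mashing (finishes hour 6, plus 3-hour gap → hour 9), so it starts at hour 9 and finishes at 9 + 4 = hour 13.
The boil waits on lautering (finishes hour 13, plus 1-hour gap → hour 14), so it starts at hour 14 and finishes at 14 + 8 = hour 22.
Primary fermentation cannot begin until the boil (finishes hour 22). It runs from hour 22 to 22 + 1 = hour 23.
Packaging needs all of primary fermentation (finishes hour 23); lautering (finishes hour 13, plus 2-hour gap → hour 15). That puts its earliest start at hour 23; it finishes at 23 + 3 = hour 26.
All tasks are finished once the last one completes. Finish times: Milling at 2, Mashing at 6, Lautering at 13, The boil at 22, Primary fermentation at 23, Packaging at 26. The latest is hour 26.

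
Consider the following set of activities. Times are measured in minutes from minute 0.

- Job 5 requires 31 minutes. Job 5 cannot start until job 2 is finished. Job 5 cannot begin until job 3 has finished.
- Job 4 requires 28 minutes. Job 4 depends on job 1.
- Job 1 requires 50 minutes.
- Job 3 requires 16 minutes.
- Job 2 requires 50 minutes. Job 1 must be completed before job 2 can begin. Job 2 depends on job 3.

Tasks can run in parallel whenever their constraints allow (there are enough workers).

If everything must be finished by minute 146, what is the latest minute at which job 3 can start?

49

Job 5 must finish by minute 146; it takes 31 minutes, so it must start by 146 − 31 = minute 115.
Job 2 feeds into job 5 (must start by minute 115); so job 2 must finish by minute 115 and therefore start by minute 65.
Job 3 must finish in time for job 2 (must start by minute 65); job 5 (must start by minute 115). The tightest is minute 65, so job 3 must start by 65 − 16 = minute 49.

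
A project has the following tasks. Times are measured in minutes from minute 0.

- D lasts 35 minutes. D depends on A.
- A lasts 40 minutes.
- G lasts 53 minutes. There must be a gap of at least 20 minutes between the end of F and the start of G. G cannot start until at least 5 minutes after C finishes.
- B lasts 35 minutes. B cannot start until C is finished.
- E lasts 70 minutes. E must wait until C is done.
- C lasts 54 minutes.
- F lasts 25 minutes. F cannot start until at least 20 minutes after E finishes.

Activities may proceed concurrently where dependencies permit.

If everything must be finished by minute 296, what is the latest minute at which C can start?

54

B has no dependents, so it just needs to finish by minute 296. Starting by 296 − 35 = minute 261 achieves that.
G must finish by minute 296; it takes 53 minutes, so it must start by 296 − 53 = minute 243.
F must finish before G (must start by minute 243, minus 20-minute gap → minute 223). With a 25-minute duration, F must start by 223 − 25 = minute 198.
Since F (must start by minute 198, minus 20-minute gap → minute 178) depends on it, E must finish by minute 178. Backing off its 70-minute duration gives a latest start of minute 108.
C must finish in time for B (must start by minute 261); E (must start by minute 108); G (must start by minute 243, minus 5-minute gap → minute 238). The tightest is minute 108, so C must start by 108 − 54 = minute 54.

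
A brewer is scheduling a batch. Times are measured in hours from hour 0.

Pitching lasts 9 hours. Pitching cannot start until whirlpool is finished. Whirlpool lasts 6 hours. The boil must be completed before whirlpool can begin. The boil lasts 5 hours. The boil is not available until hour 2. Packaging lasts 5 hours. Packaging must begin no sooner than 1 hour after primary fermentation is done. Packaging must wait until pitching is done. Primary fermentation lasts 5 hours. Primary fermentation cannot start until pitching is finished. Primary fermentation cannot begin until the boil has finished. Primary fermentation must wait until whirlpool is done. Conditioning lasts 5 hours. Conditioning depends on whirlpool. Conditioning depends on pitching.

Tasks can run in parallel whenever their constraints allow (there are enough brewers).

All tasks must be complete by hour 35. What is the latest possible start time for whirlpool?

9

Nothing follows packaging; the deadline of hour 35 is its only limit. It must start by 35 − 5 = hour 30.
Primary fermentation feeds into packaging (must start by hour 30, minus 1-hour gap → hour 29); so primary fermentation must finish by hour 29 and therefore start by hour 24.
Conditioning must finish by hour 35; it takes 5 hours, so it must start by 35 − 5 = hour 30.
Pitching must finish in time for primary fermentation (must start by hour 24); conditioning (must start by hour 30); packaging (must start by hour 30). The tightest is hour 24, so pitching must start by 24 − 9 = hour 15.
Whirlpool has several dependents: pitching (must start by hour 15); primary fermentation (must start by hour 24); conditioning (must start by hour 30). The earliest of those limits is hour 15, so whirlpool must start by 15 − 6 = hour 9.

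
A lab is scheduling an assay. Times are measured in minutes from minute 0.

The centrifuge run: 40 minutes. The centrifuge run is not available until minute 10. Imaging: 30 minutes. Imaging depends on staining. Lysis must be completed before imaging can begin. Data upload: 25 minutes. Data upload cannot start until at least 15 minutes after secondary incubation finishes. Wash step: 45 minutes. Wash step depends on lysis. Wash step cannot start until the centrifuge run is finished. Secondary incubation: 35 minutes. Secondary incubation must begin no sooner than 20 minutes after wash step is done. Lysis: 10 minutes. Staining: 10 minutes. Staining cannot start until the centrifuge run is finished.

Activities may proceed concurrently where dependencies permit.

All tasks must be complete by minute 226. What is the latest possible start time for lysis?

76

Nothing follows data upload; the deadline of minute 226 is its only limit. It must start by 226 − 25 = minute 201.
Secondary incubation must finish before data upload (must start by minute 201, minus 15-minute gap → minute 186). With a 35-minute duration, secondary incubation must start by 186 − 35 = minute 151.
Wash step has to be done before secondary incubation (must start by minute 151, minus 20-minute gap → minute 131). That means finishing by minute 131, i.e. starting by 131 − 45 = minute 86.
To finish by minute 226, imaging (duration 30) must start no later than minute 196.
Lysis must finish in time for wash step (must start by minute 86); imaging (must start by minute 196). The tightest is minute 86, so lysis must start by 86 − 10 = minute 76.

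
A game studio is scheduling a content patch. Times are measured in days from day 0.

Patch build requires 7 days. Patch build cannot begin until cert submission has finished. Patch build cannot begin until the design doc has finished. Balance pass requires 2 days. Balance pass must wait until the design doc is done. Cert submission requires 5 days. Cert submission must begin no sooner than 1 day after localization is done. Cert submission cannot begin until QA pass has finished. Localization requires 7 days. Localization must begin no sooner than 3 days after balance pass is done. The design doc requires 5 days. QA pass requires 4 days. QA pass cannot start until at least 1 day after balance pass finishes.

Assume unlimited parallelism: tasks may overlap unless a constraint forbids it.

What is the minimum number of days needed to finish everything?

30

Nothing blocks the design doc, so it runs from day 0 to day 5.
After the design doc (finishes day 5), balance pass can start at day 5 and finishes at day 7.
QA pass waits on balance pass (finishes day 7, plus 1-day gap → day 8), so it starts at day 8 and finishes at 8 + 4 = day 12.
Localization waits on balance pass (finishes day 7, plus 3-day gap → day 10), so it starts at day 10 and finishes at 10 + 7 = day 17.
For cert submission: localization (finishes day 17, plus 1-day gap → day 18); QA pass (finishes day 12). Taking the maximum gives a start of day 18, and it finishes at 18 + 5 = day 23.
Patch build needs all of cert submission (finishes day 23); the design doc (finishes day 5). That puts its earliest start at day 23; it finishes at 23 + 7 = day 30.
All tasks are finished once the last one completes. Finish times: The design doc at 5, Balance pass at 7, Localization at 17, QA pass at 12, Cert submission at 23, Patch build at 30. The latest is day 30.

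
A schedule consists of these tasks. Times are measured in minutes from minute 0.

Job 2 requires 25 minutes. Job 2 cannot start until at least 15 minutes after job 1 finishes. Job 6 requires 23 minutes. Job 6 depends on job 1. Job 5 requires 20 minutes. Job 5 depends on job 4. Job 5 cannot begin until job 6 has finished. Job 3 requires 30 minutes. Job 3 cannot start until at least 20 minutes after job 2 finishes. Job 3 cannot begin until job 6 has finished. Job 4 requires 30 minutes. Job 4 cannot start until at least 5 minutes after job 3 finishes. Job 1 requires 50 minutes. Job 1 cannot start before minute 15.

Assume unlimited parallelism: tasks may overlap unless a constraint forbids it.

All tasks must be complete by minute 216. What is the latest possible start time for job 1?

21

Job 5 has no dependents, so it just needs to finish by minute 216. Starting by 216 − 20 = minute 196 achieves that.
Job 4 must finish before job 5 (must start by minute 196). With a 30-minute duration, job 4 must start by 196 − 30 = minute 166.
Job 3 feeds into job 4 (must start by minute 166, minus 5-minute gap → minute 161); so job 3 must finish by minute 161 and therefore start by minute 131.
Since job 3 (must start by minute 131, minus 20-minute gap → minute 111) depends on it, job 2 must finish by minute 111. Backing off its 25-minute duration gives a latest start of minute 86.
For job 6: job 3 (must start by minute 131); job 5 (must start by minute 196). The most restrictive is minute 131; with a 23-minute duration, job 6 must start by minute 108.
Job 1 must finish in time for job 2 (must start by minute 86, minus 15-minute gap → minute 71); job 6 (must start by minute 108). The tightest is minute 71, so job 1 must start by 71 − 50 = minute 21.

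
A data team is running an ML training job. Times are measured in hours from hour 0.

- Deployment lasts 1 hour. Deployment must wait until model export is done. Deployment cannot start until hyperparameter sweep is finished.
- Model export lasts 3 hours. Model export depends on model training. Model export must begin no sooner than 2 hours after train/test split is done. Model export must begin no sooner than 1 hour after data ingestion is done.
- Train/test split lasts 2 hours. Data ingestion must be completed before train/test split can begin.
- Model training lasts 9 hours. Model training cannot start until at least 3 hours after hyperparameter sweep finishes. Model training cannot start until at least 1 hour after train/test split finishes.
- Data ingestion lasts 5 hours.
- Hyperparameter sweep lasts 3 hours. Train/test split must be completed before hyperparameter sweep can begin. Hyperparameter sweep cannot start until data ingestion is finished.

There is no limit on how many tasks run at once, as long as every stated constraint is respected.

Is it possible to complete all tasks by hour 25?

Data ingestion can start immediately at hour 0; it finishes at hour 5.
Train/test split cannot begin until data ingestion (finishes hour 5). It runs from hour 5 to 5 + 2 = hour 7.
Hyperparameter sweep needs all of train/test split (finishes hour 7); data ingestion (finishes hour 5). That puts its earliest start at hour 7; it finishes at 7 + 3 = hour 10.
Model training needs all of hyperparameter sweep (finishes hour 10, plus 3-hour gap → hour 13); train/test split (finishes hour 7, plus 1-hour gap → hour 8). That puts its earliest start at hour 13; it finishes at 13 + 9 = hour 22.
Model export has to wait for model training (finishes hour 22); train/test split (finishes hour 7, plus 2-hour gap → hour 9); data ingestion (finishes hour 5, plus 1-hour gap → hour 6). The latest of these is hour 22, so model export runs hour 22 to 22 + 3 = hour 25.
Deployment needs all of model export (finishes hour 25); hyperparameter sweep (finishes hour 10). That puts its earliest start at hour 25; it finishes at 25 + 1 = hour 26.
The earliest everything can be done is hour 26, which is after the deadline of 25, so it is not possible.

No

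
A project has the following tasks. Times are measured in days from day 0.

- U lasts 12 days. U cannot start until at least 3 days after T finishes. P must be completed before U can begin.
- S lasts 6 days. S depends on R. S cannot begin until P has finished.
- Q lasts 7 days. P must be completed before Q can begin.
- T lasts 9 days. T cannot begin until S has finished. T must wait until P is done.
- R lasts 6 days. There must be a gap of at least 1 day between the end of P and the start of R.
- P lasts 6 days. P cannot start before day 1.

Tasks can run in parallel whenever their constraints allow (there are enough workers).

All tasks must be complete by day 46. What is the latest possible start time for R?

To finish by day 46, U (duration 12) must start no later than day 34.
Since U (must start by day 34, minus 3-day gap → day 31) depends on it, T must finish by day 31. Backing off its 9-day duration gives a latest start of day 22.
S feeds into T (must start by day 22); so S must finish by day 22 and therefore start by day 16.
R feeds into S (must start by day 16); so R must finish by day 16 and therefore start by day 10.

10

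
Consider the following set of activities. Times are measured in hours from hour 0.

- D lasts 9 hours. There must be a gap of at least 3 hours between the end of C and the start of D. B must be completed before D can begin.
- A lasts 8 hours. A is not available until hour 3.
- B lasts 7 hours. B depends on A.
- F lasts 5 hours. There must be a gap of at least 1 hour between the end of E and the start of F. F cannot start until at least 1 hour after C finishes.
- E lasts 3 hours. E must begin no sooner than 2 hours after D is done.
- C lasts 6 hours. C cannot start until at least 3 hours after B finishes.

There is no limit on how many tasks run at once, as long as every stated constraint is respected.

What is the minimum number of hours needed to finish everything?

A cannot begin until its own release at hour 3. It runs from hour 3 to 3 + 8 = hour 11.
B cannot begin until A (finishes hour 11). It runs from hour 11 to 11 + 7 = hour 18.
After B (finishes hour 18, plus 3-hour gap → hour 21), C can start at hour 21 and finishes at hour 27.
D has to wait for C (finishes hour 27, plus 3-hour gap → hour 30); B (finishes hour 18). The latest of these is hour 30, so D runs hour 30 to 30 + 9 = hour 39.
E waits on D (finishes hour 39, plus 2-hour gap → hour 41), so it starts at hour 41 and finishes at 41 + 3 = hour 44.
F has to wait for E (finishes hour 44, plus 1-hour gap → hour 45); C (finishes hour 27, plus 1-hour gap → hour 28). The latest of these is hour 45, so F runs hour 45 to 45 + 5 = hour 50.
All tasks are finished once the last one completes. Finish times: A at 11, B at 18, C at 27, D at 39, E at 44, F at 50. The latest is hour 50.

50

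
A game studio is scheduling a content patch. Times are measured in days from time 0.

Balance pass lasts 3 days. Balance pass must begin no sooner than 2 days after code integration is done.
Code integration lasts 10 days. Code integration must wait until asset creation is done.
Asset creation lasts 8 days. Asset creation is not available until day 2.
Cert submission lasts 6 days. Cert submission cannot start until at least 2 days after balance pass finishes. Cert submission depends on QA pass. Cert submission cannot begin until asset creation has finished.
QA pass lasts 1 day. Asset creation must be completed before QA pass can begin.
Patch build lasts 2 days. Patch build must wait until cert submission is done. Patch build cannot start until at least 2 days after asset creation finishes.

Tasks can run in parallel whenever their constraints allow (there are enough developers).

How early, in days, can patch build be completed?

35

Asset creation cannot begin until its own release at day 2. It runs from day 2 to 2 + 8 = day 10.
After asset creation (finishes day 10), QA pass can start at day 10 and finishes at day 11.
Code integration cannot begin until asset creation (finishes day 10). It runs from day 10 to 10 + 10 = day 20.
Balance pass waits on code integration (finishes day 20, plus 2-day gap → day 22), so it starts at day 22 and finishes at 22 + 3 = day 25.
Cert submission needs all of balance pass (finishes day 25, plus 2-day gap → day 27); QA pass (finishes day 11); asset creation (finishes day 10). That puts its earliest start at day 27; it finishes at 27 + 6 = day 33.
Patch build has to wait for cert submission (finishes day 33); asset creation (finishes day 10, plus 2-day gap → day 12). The latest of these is day 33, so patch build runs day 33 to 33 + 2 = day 35.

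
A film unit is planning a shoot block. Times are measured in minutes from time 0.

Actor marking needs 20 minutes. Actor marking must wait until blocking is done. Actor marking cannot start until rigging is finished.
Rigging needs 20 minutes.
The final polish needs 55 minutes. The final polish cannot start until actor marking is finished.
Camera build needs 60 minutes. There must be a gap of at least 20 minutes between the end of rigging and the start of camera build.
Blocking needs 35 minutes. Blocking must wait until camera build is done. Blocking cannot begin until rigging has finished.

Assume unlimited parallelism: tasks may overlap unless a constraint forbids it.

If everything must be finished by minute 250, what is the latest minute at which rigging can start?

40

The final polish has no dependents, so it just needs to finish by minute 250. Starting by 250 − 55 = minute 195 achieves that.
Actor marking has to be done before the final polish (must start by minute 195). That means finishing by minute 195, i.e. starting by 195 − 20 = minute 175.
Blocking has to be done before actor marking (must start by minute 175). That means finishing by minute 175, i.e. starting by 175 − 35 = minute 140.
Since blocking (must start by minute 140) depends on it, camera build must finish by minute 140. Backing off its 60-minute duration gives a latest start of minute 80.
Rigging must finish in time for camera build (must start by minute 80, minus 20-minute gap → minute 60); blocking (must start by minute 140); actor marking (must start by minute 175). The tightest is minute 60, so rigging must start by 60 − 20 = minute 40.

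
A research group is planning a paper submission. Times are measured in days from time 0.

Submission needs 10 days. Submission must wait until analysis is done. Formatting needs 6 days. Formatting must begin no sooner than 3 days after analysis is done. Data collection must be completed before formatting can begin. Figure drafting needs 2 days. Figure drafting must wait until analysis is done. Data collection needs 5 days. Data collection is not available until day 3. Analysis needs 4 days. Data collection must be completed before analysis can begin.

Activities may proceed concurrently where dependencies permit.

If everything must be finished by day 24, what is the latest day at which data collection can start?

To finish by day 24, figure drafting (duration 2) must start no later than day 22.
Formatting must finish by day 24; it takes 6 days, so it must start by 24 − 6 = day 18.
Nothing follows submission; the deadline of day 24 is its only limit. It must start by 24 − 10 = day 14.
Analysis feeds figure drafting (must start by day 22); formatting (must start by day 18, minus 3-day gap → day 15); submission (must start by day 14). Taking the minimum, analysis must finish by day 14 and start by 14 − 4 = day 10.
Data collection has several dependents: analysis (must start by day 10); formatting (must start by day 18). The earliest of those limits is day 10, so data collection must start by 10 − 5 = day 5.

5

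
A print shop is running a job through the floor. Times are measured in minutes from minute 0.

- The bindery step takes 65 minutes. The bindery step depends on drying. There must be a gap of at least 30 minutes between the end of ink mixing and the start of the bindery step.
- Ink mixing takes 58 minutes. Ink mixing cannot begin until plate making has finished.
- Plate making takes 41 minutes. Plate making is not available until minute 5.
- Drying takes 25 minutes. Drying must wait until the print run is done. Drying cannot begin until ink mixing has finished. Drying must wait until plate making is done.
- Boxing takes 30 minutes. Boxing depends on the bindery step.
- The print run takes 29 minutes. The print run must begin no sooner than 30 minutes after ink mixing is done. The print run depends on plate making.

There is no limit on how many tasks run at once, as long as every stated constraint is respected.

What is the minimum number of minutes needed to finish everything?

283

Plate making waits on its own release at minute 5, so it starts at minute 5 and finishes at 5 + 41 = minute 46.
After plate making (finishes minute 46), ink mixing can start at minute 46 and finishes at minute 104.
For the print run: ink mixing (finishes minute 104, plus 30-minute gap → minute 134); plate making (finishes minute 46). Taking the maximum gives a start of minute 134, and it finishes at 134 + 29 = minute 163.
Drying cannot start until the print run (finishes minute 163); ink mixing (finishes minute 104); plate making (finishes minute 46). The controlling bound is minute 163, so drying finishes at 163 + 25 = minute 188.
The bindery step needs all of drying (finishes minute 188); ink mixing (finishes minute 104, plus 30-minute gap → minute 134). That puts its earliest start at minute 188; it finishes at 188 + 65 = minute 253.
Boxing cannot begin until the bindery step (finishes minute 253). It runs from minute 253 to 253 + 30 = minute 283.
All tasks are finished once the last one completes. Finish times: Plate making at 46, Ink mixing at 104, The print run at 163, Drying at 188, The bindery step at 253, Boxing at 283. The latest is minute 283.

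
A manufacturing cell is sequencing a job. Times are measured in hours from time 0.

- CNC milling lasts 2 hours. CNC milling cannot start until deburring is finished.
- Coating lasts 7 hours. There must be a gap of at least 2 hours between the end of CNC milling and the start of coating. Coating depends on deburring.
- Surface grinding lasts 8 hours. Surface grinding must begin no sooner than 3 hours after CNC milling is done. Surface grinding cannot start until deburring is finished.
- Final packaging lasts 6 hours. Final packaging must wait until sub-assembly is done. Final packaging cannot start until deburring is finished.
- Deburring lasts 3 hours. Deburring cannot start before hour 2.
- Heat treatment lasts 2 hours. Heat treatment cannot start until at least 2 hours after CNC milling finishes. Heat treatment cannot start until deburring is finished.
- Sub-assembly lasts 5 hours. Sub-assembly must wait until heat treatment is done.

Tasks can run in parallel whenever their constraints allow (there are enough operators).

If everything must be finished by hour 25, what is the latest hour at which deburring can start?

Final packaging has no dependents, so it just needs to finish by hour 25. Starting by 25 − 6 = hour 19 achieves that.
Sub-assembly must finish before final packaging (must start by hour 19). With a 5-hour duration, sub-assembly must start by 19 − 5 = hour 14.
Heat treatment must finish before sub-assembly (must start by hour 14). With a 2-hour duration, heat treatment must start by 14 − 2 = hour 12.
Surface grinding must finish by hour 25; it takes 8 hours, so it must start by 25 − 8 = hour 17.
Nothing follows coating; the deadline of hour 25 is its only limit. It must start by 25 − 7 = hour 18.
CNC milling must finish in time for heat treatment (must start by hour 12, minus 2-hour gap → hour 10); surface grinding (must start by hour 17, minus 3-hour gap → hour 14); coating (must start by hour 18, minus 2-hour gap → hour 16). The tightest is hour 10, so CNC milling must start by 10 − 2 = hour 8.
Deburring must finish in time for CNC milling (must start by hour 8); heat treatment (must start by hour 12); surface grinding (must start by hour 17); coating (must start by hour 18); final packaging (must start by hour 19). The tightest is hour 8, so deburring must start by 8 − 3 = hour 5.

5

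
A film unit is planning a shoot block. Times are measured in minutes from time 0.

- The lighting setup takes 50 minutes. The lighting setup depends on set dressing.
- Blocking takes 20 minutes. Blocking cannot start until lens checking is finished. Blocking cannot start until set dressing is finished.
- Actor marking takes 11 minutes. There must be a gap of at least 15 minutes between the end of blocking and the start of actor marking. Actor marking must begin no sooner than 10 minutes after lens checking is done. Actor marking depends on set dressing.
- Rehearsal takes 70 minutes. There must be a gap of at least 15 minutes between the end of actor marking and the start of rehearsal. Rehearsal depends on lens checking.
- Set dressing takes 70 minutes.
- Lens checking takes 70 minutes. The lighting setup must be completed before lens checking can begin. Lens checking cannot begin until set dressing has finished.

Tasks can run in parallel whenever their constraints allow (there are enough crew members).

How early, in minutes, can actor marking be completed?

Nothing blocks set dressing, so it runs from minute 0 to minute 70.
The lighting setup waits on set dressing (finishes minute 70), so it starts at minute 70 and finishes at 70 + 50 = minute 120.
For lens checking: the lighting setup (finishes minute 120); set dressing (finishes minute 70). Taking the maximum gives a start of minute 120, and it finishes at 120 + 70 = minute 190.
For blocking: lens checking (finishes minute 190); set dressing (finishes minute 70). Taking the maximum gives a start of minute 190, and it finishes at 190 + 20 = minute 210.
Actor marking cannot start until blocking (finishes minute 210, plus 15-minute gap → minute 225); lens checking (finishes minute 190, plus 10-minute gap → minute 200); set dressing (finishes minute 70). The controlling bound is minute 225, so actor marking finishes at 225 + 11 = minute 236.

236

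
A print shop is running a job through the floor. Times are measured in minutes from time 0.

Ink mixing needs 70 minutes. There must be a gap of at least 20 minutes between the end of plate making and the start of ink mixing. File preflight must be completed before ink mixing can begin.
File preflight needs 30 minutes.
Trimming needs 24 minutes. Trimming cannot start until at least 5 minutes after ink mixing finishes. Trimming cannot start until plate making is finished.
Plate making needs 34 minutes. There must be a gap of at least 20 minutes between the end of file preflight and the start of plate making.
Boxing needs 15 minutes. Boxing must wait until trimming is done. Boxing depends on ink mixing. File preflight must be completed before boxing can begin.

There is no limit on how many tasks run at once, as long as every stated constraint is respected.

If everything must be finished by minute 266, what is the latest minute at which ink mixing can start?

152

To finish by minute 266, boxing (duration 15) must start no later than minute 251.
Trimming feeds into boxing (must start by minute 251); so trimming must finish by minute 251 and therefore start by minute 227.
Ink mixing feeds trimming (must start by minute 227, minus 5-minute gap → minute 222); boxing (must start by minute 251). Taking the minimum, ink mixing must finish by minute 222 and start by 222 − 70 = minute 152.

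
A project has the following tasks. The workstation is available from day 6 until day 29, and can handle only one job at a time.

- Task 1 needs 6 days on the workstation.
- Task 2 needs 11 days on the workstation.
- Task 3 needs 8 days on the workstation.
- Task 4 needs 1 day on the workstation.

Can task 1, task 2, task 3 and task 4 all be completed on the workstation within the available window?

The workstation window is 29 − 6 = 23 days.
Running back to back, the jobs need 6 + 11 + 8 + 1 = 26 days on the workstation.
Since 26 > 23, they cannot all fit.

No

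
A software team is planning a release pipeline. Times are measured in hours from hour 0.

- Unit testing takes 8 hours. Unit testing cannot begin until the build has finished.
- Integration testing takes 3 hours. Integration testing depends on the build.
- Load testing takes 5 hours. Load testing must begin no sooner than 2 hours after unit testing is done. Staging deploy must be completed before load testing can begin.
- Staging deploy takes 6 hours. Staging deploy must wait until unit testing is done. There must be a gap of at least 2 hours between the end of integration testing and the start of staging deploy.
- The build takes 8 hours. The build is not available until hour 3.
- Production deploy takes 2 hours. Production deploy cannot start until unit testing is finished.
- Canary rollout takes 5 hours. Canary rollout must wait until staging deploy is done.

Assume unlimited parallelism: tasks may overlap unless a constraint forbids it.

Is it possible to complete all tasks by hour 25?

The build cannot begin until its own release at hour 3. It runs from hour 3 to 3 + 8 = hour 11.
Integration testing cannot begin until the build (finishes hour 11). It runs from hour 11 to 11 + 3 = hour 14.
Unit testing waits on the build (finishes hour 11), so it starts at hour 11 and finishes at 11 + 8 = hour 19.
After unit testing (finishes hour 19), production deploy can start at hour 19 and finishes at hour 21.
Staging deploy has to wait for unit testing (finishes hour 19); integration testing (finishes hour 14, plus 2-hour gap → hour 16). The latest of these is hour 19, so staging deploy runs hour 19 to 19 + 6 = hour 25.
For load testing: unit testing (finishes hour 19, plus 2-hour gap → hour 21); staging deploy (finishes hour 25). Taking the maximum gives a start of hour 25, and it finishes at 25 + 5 = hour 30.
After staging deploy (finishes hour 25), canary rollout can start at hour 25 and finishes at hour 30.
The earliest everything can be done is hour 30, which is after the deadline of 25, so it is not possible.

No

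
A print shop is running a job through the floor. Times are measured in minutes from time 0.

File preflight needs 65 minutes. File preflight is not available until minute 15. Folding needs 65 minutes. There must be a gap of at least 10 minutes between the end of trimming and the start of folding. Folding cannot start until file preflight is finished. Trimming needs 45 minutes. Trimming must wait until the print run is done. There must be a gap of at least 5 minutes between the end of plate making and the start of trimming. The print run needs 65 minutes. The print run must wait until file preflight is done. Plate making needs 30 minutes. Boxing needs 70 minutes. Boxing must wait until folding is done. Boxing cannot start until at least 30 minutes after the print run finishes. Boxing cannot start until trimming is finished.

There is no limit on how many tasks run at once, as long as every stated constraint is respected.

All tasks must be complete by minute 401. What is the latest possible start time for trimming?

Boxing must finish by minute 401; it takes 70 minutes, so it must start by 401 − 70 = minute 331.
Since boxing (must start by minute 331) depends on it, folding must finish by minute 331. Backing off its 65-minute duration gives a latest start of minute 266.
Trimming has several dependents: folding (must start by minute 266, minus 10-minute gap → minute 256); boxing (must start by minute 331). The earliest of those limits is minute 256, so trimming must start by 256 − 45 = minute 211.

211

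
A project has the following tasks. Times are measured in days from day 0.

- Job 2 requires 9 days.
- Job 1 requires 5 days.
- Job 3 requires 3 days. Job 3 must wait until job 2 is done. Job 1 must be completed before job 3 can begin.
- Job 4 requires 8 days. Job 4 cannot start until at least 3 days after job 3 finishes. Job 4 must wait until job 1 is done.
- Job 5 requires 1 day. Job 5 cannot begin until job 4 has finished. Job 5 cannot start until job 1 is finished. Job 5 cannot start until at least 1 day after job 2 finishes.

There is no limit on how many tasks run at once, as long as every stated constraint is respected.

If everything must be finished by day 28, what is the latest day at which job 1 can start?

8

Job 5 must finish by day 28; it takes 1 day, so it must start by 28 − 1 = day 27.
Job 4 has to be done before job 5 (must start by day 27). That means finishing by day 27, i.e. starting by 27 − 8 = day 19.
Job 3 feeds into job 4 (must start by day 19, minus 3-day gap → day 16); so job 3 must finish by day 16 and therefore start by day 13.
For job 1: job 3 (must start by day 13); job 4 (must start by day 19); job 5 (must start by day 27). The most restrictive is day 13; with a 5-day duration, job 1 must start by day 8.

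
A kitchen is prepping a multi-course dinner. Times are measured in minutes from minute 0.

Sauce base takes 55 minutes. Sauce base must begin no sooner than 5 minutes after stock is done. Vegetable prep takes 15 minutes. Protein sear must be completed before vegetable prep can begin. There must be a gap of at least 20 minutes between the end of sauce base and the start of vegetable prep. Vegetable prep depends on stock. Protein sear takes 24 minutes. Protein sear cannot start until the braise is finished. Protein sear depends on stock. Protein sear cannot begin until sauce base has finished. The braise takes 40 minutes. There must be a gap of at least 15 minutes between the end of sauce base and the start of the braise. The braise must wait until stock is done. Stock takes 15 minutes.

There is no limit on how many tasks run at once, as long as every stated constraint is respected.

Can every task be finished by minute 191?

Yes

Stock can start immediately at minute 0; it finishes at minute 15.
After stock (finishes minute 15, plus 5-minute gap → minute 20), sauce base can start at minute 20 and finishes at minute 75.
For the braise: sauce base (finishes minute 75, plus 15-minute gap → minute 90); stock (finishes minute 15). Taking the maximum gives a start of minute 90, and it finishes at 90 + 40 = minute 130.
For protein sear: the braise (finishes minute 130); stock (finishes minute 15); sauce base (finishes minute 75). Taking the maximum gives a start of minute 130, and it finishes at 130 + 24 = minute 154.
Vegetable prep has to wait for protein sear (finishes minute 154); sauce base (finishes minute 75, plus 20-minute gap → minute 95); stock (finishes minute 15). The latest of these is minute 154, so vegetable prep runs minute 154 to 154 + 15 = minute 169.
Every task is finished by minute 169, which is no later than the deadline of 191, so the schedule is feasible.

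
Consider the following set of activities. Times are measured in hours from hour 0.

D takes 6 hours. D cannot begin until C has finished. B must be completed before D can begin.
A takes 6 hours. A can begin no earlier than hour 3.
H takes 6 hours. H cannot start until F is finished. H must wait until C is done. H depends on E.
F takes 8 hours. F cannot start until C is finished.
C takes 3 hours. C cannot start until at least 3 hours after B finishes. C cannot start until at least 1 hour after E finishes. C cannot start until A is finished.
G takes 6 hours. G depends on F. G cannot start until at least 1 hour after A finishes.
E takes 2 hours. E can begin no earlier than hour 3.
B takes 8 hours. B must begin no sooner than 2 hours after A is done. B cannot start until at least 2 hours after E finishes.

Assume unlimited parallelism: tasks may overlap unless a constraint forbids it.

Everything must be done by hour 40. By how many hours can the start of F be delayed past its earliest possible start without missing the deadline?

E cannot begin until its own release at hour 3. It runs from hour 3 to 3 + 2 = hour 5.
A cannot begin until its own release at hour 3. It runs from hour 3 to 3 + 6 = hour 9.
B has to wait for A (finishes hour 9, plus 2-hour gap → hour 11); E (finishes hour 5, plus 2-hour gap → hour 7). The latest of these is hour 11, so B runs hour 11 to 11 + 8 = hour 19.
C cannot start until B (finishes hour 19, plus 3-hour gap → hour 22); E (finishes hour 5, plus 1-hour gap → hour 6); A (finishes hour 9). The controlling bound is hour 22, so C finishes at 22 + 3 = hour 25.
F waits on C (finishes hour 25), so it starts at hour 25 and finishes at 25 + 8 = hour 33.

Working backward from the deadline:
To finish by hour 40, G (duration 6) must start no later than hour 34.
Nothing follows H; the deadline of hour 40 is its only limit. It must start by 40 − 6 = hour 34.
For F: G (must start by hour 34); H (must start by hour 34). The most restrictive is hour 34; with an 8-hour duration, F must start by hour 26.
So F can start as early as hour 25 and as late as hour 26, giving 26 − 25 = 1 hour of slack.

1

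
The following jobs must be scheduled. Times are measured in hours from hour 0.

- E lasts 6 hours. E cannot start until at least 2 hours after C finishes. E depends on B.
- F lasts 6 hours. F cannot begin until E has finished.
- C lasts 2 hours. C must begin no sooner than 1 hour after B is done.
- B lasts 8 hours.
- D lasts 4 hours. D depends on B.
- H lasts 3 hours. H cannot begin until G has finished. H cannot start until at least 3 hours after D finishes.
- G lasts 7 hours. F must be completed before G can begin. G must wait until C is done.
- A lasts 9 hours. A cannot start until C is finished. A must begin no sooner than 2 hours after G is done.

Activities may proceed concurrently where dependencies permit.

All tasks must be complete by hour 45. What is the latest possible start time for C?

Nothing follows A; the deadline of hour 45 is its only limit. It must start by 45 − 9 = hour 36.
Nothing follows H; the deadline of hour 45 is its only limit. It must start by 45 − 3 = hour 42.
G must finish in time for A (must start by hour 36, minus 2-hour gap → hour 34); H (must start by hour 42). The tightest is hour 34, so G must start by 34 − 7 = hour 27.
F must finish before G (must start by hour 27). With a 6-hour duration, F must start by 27 − 6 = hour 21.
E feeds into F (must start by hour 21); so E must finish by hour 21 and therefore start by hour 15.
For C: A (must start by hour 36); E (must start by hour 15, minus 2-hour gap → hour 13); G (must start by hour 27). The most restrictive is hour 13; with a 2-hour duration, C must start by hour 11.

11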